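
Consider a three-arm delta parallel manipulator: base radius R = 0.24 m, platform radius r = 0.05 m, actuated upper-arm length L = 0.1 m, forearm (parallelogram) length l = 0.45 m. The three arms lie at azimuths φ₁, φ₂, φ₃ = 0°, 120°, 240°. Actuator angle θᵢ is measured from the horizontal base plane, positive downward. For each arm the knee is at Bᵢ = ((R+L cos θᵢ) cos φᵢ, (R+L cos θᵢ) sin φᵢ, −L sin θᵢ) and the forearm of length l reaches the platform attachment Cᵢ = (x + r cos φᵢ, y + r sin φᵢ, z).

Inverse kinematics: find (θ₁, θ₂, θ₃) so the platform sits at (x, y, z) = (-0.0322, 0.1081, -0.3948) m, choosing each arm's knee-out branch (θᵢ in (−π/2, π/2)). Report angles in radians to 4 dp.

φ1=0.0° → target in arm frame (-0.0322, 0.1081)
  A=0.2222, B=-0.3948, C=(l²−L²−A²−y'²−z²)/(2L)=-0.1221
  γ=atan2(-0.3948,0.2222)=-1.0582;  ψ=arccos(-0.2696)=1.8437;  θ1=γ+ψ≈0.7856
φ2=120.0° → target in arm frame (0.1097, -0.0262)
  A cos θ + B sin θ = C:  0.0803·cos θ + -0.3948·sin θ = 0.1475
  γ=atan2(-0.3948,0.0803)=-1.3702;  ψ=arccos(0.3662)=1.1959;  θ2=γ+ψ≈-0.1743
rotate P by −φ3: (-0.0775, -0.0819, -0.3948)
  A=0.2675, B=-0.3948, C=(l²−L²−A²−y'²−z²)/(2L)=-0.2082
  γ=atan2(-0.3948,0.2675)=-0.9753;  ψ=arccos(-0.4366)=2.0227;  θ3=γ+ψ≈1.0474

θ₁ = 0.7856, θ₂ = -0.1743, θ₃ = 1.0474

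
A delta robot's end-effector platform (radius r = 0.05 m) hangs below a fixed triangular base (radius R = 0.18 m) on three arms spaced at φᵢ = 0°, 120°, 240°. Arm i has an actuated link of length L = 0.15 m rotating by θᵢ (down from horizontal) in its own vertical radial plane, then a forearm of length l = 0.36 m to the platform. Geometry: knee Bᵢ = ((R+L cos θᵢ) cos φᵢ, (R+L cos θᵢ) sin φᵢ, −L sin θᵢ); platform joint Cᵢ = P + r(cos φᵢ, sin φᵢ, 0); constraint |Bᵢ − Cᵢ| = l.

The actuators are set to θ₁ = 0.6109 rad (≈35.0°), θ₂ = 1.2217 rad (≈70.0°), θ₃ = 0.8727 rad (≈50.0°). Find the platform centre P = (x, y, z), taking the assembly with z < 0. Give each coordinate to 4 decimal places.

arm 1 at φ=0.0°: (R−r)+L cos θ1 = 0.2529;  O1 = (0.2529, 0.0000, -0.0860)
O2 = (0.1813·cos120.0°, 0.1813·sin120.0°, -0.1410) = (-0.0907, 0.1570, -0.1410)
arm 3 at φ=240.0°: (R−r)+L cos θ3 = 0.2264;  O3 = (-0.1132, -0.1961, -0.1149)
eliminate P² terms by subtracting sphere 1 from 2 and 3
[-0.6870 0.3140 -0.1098]·P = -0.0186;  [-0.7322 -0.3922 -0.0577]·P = -0.0069
det = 0.4994;  x = 0.0189+-0.1226z,  y = -0.0178+0.0816z
sphere 1 gives Az²+Bz+C=0 with A=1.0217, B=0.2265, C=-0.0672;  B²−4AC=0.3258;  roots -0.3902, 0.1685;  negative root z = -0.3902
x = 0.0668, y = -0.0496

(0.0668, -0.0496, -0.3902)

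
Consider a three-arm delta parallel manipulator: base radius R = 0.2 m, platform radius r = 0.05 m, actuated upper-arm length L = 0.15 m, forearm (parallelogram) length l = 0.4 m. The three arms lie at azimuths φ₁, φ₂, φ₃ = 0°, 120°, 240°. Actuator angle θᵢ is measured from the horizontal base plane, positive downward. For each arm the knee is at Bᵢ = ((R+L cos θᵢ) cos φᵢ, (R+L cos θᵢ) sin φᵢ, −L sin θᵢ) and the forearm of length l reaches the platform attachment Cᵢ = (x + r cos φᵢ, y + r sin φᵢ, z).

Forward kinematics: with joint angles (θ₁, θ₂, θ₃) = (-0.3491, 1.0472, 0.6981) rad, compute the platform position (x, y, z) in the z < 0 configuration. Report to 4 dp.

S1 = (0.2910·cos0.0°, 0.2910·sin0.0°, 0.0513) = (0.2910, 0.0000, 0.0513)
S2 = (0.2250·cos120.0°, 0.2250·sin120.0°, -0.1299) = (-0.1125, 0.1949, -0.1299)
S3 = (0.2649·cos240.0°, 0.2649·sin240.0°, -0.0964) = (-0.1325, -0.2294, -0.0964)
eliminate P² terms by subtracting sphere 1 from 2 and 3
[-0.8069 0.3897 -0.3624]·P = -0.0198;  [-0.8468 -0.4588 -0.2954]·P = -0.0078
Cramer: x(z) = 0.0173-0.4019z;  y(z) = -0.0149+0.0978z
sphere 1 gives Az²+Bz+C=0 with A=1.1711, B=0.1144, C=-0.0823;  B²−4AC=0.3985;  roots -0.3184, 0.2207;  negative root z = -0.3184
x = 0.1453, y = -0.0461

(0.1453, -0.0461, -0.3184)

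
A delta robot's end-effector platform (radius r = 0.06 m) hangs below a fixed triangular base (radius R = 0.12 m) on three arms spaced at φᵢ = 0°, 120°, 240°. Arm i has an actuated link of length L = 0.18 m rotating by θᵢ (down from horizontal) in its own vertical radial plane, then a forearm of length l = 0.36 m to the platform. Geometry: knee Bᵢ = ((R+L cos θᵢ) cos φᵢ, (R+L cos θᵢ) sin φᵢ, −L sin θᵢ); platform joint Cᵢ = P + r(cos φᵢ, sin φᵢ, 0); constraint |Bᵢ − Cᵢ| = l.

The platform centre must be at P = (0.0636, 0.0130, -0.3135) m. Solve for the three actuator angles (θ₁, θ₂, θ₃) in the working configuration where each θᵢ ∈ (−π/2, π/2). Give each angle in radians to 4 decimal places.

θ₁ = -0.0003, θ₂ = 0.3491, θ₃ = 0.4363

φ1=0.0° → target in arm frame (0.0636, 0.0130)
  A cos θ + B sin θ = C:  -0.0036·cos θ + -0.3135·sin θ = -0.0035
  √(A²+B²)=0.3135;  θ1 = -1.5823+1.5820 ≈ -0.0003
rotate P by −φ2: (-0.0205, -0.0616, -0.3135)
  A=0.0805, B=-0.3135, C=(l²−L²−A²−y'²−z²)/(2L)=-0.0316
  √(A²+B²)=0.3237;  θ2 = -1.3193+1.6685 ≈ 0.3491
arm 3 (φ=240.0°): x'=-0.0431, y'=0.0486
  A=0.1031, B=-0.3135, C=(l²−L²−A²−y'²−z²)/(2L)=-0.0391
  γ=atan2(-0.3135,0.1031)=-1.2532;  ψ=arccos(-0.1184)=1.6894;  θ3=γ+ψ≈0.4363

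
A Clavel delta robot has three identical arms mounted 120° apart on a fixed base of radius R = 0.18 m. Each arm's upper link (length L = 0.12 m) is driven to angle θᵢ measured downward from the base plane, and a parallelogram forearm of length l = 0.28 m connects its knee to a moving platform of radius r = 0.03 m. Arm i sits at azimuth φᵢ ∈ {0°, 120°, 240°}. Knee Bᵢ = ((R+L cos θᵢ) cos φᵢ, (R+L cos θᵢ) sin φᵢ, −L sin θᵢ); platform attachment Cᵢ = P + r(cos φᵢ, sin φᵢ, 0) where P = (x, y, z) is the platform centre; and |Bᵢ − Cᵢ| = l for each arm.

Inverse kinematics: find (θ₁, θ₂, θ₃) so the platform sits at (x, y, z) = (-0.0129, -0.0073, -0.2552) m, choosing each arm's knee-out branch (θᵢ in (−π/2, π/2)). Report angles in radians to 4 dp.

θ₁ = 0.9595, θ₂ = 0.8728, θ₃ = 0.7853

rotate P by −φ1: (-0.0129, -0.0073, -0.2552)
  e−x'=0.1629;  (l²−L²−(e−x')²−y'²−z²)/2L = -0.1155
  γ=atan2(-0.2552,0.1629)=-1.0027;  ψ=arccos(-0.3814)=1.9622;  θ1=γ+ψ≈0.9595
arm 2 (φ=120.0°): x'=0.0001, y'=0.0148
  A cos θ + B sin θ = C:  0.1499·cos θ + -0.2552·sin θ = -0.0992
  θ2 = atan2(B,A) + arccos(C/0.2960) = 0.8728
φ3=240.0° → target in arm frame (0.0128, -0.0075)
  A cos θ + B sin θ = C:  0.1372·cos θ + -0.2552·sin θ = -0.0834
  √(A²+B²)=0.2898;  θ3 = -1.0774+1.8627 ≈ 0.7853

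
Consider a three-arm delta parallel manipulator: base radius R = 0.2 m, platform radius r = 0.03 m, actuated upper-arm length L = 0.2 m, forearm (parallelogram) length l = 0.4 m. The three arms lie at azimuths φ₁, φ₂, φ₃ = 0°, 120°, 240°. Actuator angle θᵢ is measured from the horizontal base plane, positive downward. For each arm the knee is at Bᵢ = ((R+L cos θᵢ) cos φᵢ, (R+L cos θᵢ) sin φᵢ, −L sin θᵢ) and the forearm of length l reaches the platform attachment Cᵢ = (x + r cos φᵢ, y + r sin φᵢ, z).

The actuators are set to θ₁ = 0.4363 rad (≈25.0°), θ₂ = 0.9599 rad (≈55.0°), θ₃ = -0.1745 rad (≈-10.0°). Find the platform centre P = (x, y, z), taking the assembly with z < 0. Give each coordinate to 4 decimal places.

(0.0065, -0.1140, -0.2523)

arm 1 at φ=0.0°: ρ1 = 0.3513;  centre 1 = (0.3513, 0.0000, -0.0845)
φ2=120.0°: virtual centre (-0.1424, 0.2466, -0.1638), radius l
arm 3 at φ=240.0°: ρ3 = 0.3670;  centre 3 = (-0.1835, -0.3178, 0.0347)
subtract pairs → two planes through P
[-0.9872 0.4932 -0.1586]·P = -0.0226;  [-1.0695 -0.6356 0.2385]·P = 0.0053
det = 1.1549;  x = 0.0102+0.0145z,  y = -0.0255+0.3507z
quadratic in z: (1.1232)z²+(0.1412)z+(-0.0359)=0, √Δ=0.4255 → z ∈ {-0.2523, 0.1266}; z = -0.2523 (taking z<0)
x = 0.0065, y = -0.1140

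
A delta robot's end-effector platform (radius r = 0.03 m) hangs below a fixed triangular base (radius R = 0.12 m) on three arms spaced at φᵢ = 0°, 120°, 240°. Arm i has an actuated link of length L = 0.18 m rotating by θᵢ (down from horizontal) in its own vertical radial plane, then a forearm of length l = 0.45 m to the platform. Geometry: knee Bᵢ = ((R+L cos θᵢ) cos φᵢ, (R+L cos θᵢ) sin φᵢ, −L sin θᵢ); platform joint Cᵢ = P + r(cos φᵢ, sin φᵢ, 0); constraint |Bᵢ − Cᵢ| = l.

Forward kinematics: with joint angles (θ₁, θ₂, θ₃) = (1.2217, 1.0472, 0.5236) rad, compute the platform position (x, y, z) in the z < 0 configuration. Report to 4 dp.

(-0.1043, -0.1006, -0.5254)

centre 1 = (0.1516·cos0.0°, 0.1516·sin0.0°, -0.1691) = (0.1516, 0.0000, -0.1691)
arm 2 at φ=120.0°: ρ2 = 0.1800;  centre 2 = (-0.0900, 0.1559, -0.1559)
arm 3 at φ=240.0°: ρ3 = 0.2459;  centre 3 = (-0.1229, -0.2129, -0.0900)
subtract pairs → two planes through P
[-0.4831 0.3118 0.0265]·P = 0.0051;  [-0.5490 -0.4259 0.1583]·P = 0.0170
det = 0.3769;  x = -0.0198+0.1609z,  y = -0.0143+0.1643z
into |P−centre ₁|² = l²: 1.0529z² + 0.2784z + -0.1443 = 0;  Δ = 0.6853;  z = -0.5254 or 0.2609 → z<0 root = -0.5254
x = -0.1043, y = -0.1006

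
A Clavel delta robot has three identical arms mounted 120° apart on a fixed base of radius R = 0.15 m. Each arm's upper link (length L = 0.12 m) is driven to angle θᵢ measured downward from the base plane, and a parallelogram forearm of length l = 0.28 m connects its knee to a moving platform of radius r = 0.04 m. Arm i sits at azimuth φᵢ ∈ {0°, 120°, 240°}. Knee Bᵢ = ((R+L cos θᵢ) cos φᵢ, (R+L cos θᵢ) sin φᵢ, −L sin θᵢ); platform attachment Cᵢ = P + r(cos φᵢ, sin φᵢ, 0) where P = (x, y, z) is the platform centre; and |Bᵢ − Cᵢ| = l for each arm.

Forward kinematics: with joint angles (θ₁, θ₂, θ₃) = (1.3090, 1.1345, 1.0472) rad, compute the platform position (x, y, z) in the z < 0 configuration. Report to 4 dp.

(-0.0263, -0.0089, -0.3402)

φ1=0.0°: virtual centre (0.1411, 0.0000, -0.1159), radius l
centre 2 = (0.1607·cos120.0°, 0.1607·sin120.0°, -0.1088) = (-0.0804, 0.1392, -0.1088)
arm 3 at φ=240.0°: e+L cos θ3 = 0.1700;  centre 3 = (-0.0850, -0.1472, -0.1039)
eliminate P² terms by subtracting sphere 1 from 2 and 3
[-0.4428 0.2784 0.0143]·P = 0.0043;  [-0.4521 -0.2944 0.0240]·P = 0.0064
Cramer: x(z) = -0.0119+0.0425z;  y(z) = -0.0034+0.0162z
sphere 1 gives Az²+Bz+C=0 with A=1.0021, B=0.2187, C=-0.0416;  B²−4AC=0.2144;  roots -0.3402, 0.1219;  negative root z = -0.3402
x = -0.0263, y = -0.0089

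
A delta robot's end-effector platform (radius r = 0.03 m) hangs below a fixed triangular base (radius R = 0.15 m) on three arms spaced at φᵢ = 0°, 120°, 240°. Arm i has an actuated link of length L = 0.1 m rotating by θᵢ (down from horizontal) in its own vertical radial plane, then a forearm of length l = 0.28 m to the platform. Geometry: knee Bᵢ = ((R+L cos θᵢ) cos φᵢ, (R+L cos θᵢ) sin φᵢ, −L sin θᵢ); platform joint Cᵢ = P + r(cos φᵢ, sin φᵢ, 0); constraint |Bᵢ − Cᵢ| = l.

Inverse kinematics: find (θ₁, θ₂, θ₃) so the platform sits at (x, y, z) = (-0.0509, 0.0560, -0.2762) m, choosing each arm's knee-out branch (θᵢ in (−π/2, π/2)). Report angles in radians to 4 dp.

θ₁ = 1.2219, θ₂ = 0.3496, θ₃ = 1.0474

rotate P by −φ1: (-0.0509, 0.0560, -0.2762)
  A cos θ + B sin θ = C:  0.1709·cos θ + -0.2762·sin θ = -0.2011
  θ1 = atan2(B,A) + arccos(C/0.3248) = 1.2219
rotate P by −φ2: (0.0739, 0.0161, -0.2762)
  e−x'=0.0461;  (l²−L²−(e−x')²−y'²−z²)/2L = -0.0513
  √(A²+B²)=0.2800;  θ2 = -1.4056+1.7551 ≈ 0.3496
φ3=240.0° → target in arm frame (-0.0230, -0.0721)
  e−x'=0.1430;  (l²−L²−(e−x')²−y'²−z²)/2L = -0.1677
  √(A²+B²)=0.3110;  θ3 = -1.0929+2.1403 ≈ 1.0474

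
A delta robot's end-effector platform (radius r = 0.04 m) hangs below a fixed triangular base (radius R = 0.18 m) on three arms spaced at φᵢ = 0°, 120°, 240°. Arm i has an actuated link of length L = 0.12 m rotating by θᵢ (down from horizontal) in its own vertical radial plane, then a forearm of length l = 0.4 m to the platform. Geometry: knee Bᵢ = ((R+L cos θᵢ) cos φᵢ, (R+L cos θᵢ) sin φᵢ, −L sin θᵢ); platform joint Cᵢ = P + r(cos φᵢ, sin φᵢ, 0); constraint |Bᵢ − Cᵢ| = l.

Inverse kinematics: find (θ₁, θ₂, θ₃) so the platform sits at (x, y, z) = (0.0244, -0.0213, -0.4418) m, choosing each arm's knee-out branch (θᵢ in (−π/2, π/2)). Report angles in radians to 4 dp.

φ1=0.0° → target in arm frame (0.0244, -0.0213)
  A=0.1156, B=-0.4418, C=(l²−L²−A²−y'²−z²)/(2L)=-0.2642
  √(A²+B²)=0.4567;  θ1 = -1.3149+2.1877 ≈ 0.8728
arm 2 (φ=120.0°): x'=-0.0306, y'=-0.0105
  A cos θ + B sin θ = C:  0.1706·cos θ + -0.4418·sin θ = -0.3284
  √(A²+B²)=0.4736;  θ2 = -1.2022+2.3370 ≈ 1.1348
φ3=240.0° → target in arm frame (0.0062, 0.0318)
  A=0.1338, B=-0.4418, C=(l²−L²−A²−y'²−z²)/(2L)=-0.2854
  θ3 = atan2(B,A) + arccos(C/0.4616) = 0.9604

θ₁ = 0.8728, θ₂ = 1.1348, θ₃ = 0.9604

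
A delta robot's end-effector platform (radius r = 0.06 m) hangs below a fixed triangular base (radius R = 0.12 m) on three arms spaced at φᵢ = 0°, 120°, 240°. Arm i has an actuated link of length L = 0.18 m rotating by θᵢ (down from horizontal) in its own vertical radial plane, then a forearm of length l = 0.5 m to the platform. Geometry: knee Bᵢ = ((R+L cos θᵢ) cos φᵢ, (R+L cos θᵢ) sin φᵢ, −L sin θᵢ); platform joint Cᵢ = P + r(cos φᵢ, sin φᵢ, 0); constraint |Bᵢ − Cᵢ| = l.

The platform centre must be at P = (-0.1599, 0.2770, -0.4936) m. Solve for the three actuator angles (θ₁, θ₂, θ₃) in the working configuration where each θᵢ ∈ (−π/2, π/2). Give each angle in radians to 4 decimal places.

rotate P by −φ1: (-0.1599, 0.2770, -0.4936)
  A=0.2199, B=-0.4936, C=(l²−L²−A²−y'²−z²)/(2L)=-0.4198
  √(A²+B²)=0.5404;  θ1 = -1.1517+2.4605 ≈ 1.3088
rotate P by −φ2: (0.3198, 0.0000, -0.4936)
  e−x'=-0.2598;  (l²−L²−(e−x')²−y'²−z²)/2L = -0.2599
  √(A²+B²)=0.5578;  θ2 = -2.0554+2.0554 ≈ 0.0001
arm 3 (φ=240.0°): x'=-0.1599, y'=-0.2770
  e−x'=0.2199;  (l²−L²−(e−x')²−y'²−z²)/2L = -0.4198
  θ3 = atan2(B,A) + arccos(C/0.5404) = 1.3089

θ₁ = 1.3088, θ₂ = 0.0001, θ₃ = 1.3089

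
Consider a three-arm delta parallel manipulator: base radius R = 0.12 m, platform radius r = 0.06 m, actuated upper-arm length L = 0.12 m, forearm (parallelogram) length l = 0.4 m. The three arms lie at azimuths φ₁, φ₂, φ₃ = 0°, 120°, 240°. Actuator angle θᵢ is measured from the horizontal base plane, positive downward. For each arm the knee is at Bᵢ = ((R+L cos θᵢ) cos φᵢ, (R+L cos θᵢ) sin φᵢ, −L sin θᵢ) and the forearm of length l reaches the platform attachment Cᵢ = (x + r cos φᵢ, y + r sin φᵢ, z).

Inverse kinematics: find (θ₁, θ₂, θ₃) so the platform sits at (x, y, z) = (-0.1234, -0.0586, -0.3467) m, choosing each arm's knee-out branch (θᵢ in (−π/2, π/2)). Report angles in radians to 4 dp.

θ₁ = 0.6109, θ₂ = 0.0875, θ₃ = -0.3491

φ1=0.0° → target in arm frame (-0.1234, -0.0586)
  A cos θ + B sin θ = C:  0.1834·cos θ + -0.3467·sin θ = -0.0486
  θ1 = atan2(B,A) + arccos(C/0.3922) = 0.6109
rotate P by −φ2: (0.0110, 0.1362, -0.3467)
  e−x'=0.0490;  (l²−L²−(e−x')²−y'²−z²)/2L = 0.0185
  γ=atan2(-0.3467,0.0490)=-1.4303;  ψ=arccos(0.0530)=1.5178;  θ2=γ+ψ≈0.0875
rotate P by −φ3: (0.1124, -0.0776, -0.3467)
  A=-0.0524, B=-0.3467, C=(l²−L²−A²−y'²−z²)/(2L)=0.0693
  θ3 = atan2(B,A) + arccos(C/0.3506) = -0.3491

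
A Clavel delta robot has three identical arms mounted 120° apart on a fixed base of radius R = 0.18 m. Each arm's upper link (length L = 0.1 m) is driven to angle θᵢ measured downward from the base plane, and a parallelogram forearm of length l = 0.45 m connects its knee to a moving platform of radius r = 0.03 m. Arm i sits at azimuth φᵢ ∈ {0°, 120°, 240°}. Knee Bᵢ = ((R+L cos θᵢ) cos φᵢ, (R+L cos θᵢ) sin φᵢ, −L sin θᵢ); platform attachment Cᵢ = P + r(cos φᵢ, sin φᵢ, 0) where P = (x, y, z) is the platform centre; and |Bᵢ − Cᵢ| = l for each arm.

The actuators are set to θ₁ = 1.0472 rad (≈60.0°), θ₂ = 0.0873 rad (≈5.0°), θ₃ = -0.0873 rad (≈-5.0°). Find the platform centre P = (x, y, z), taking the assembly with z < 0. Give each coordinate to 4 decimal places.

centre 1 = (0.2000·cos0.0°, 0.2000·sin0.0°, -0.0866) = (0.2000, 0.0000, -0.0866)
centre 2 = (0.2496·cos120.0°, 0.2496·sin120.0°, -0.0087) = (-0.1248, 0.2162, -0.0087)
φ3=240.0°: virtual centre (-0.1248, -0.2162, 0.0087), radius l
|centre ₂|²−|centre ₁|² = 0.0149;  |centre ₃|²−|centre ₁|² = 0.0149
plane₁₂: -0.6496x+0.4324y+0.1558z = 0.0149
det = 0.5617;  x = -0.0229+0.2666z,  y = 0.0000+0.0403z
sphere 1 gives Az²+Bz+C=0 with A=1.0727, B=0.0543, C=-0.1453;  B²−4AC=0.6265;  roots -0.3942, 0.3436;  negative root z = -0.3942
x = -0.1280, y = -0.0159

(-0.1280, -0.0159, -0.3942)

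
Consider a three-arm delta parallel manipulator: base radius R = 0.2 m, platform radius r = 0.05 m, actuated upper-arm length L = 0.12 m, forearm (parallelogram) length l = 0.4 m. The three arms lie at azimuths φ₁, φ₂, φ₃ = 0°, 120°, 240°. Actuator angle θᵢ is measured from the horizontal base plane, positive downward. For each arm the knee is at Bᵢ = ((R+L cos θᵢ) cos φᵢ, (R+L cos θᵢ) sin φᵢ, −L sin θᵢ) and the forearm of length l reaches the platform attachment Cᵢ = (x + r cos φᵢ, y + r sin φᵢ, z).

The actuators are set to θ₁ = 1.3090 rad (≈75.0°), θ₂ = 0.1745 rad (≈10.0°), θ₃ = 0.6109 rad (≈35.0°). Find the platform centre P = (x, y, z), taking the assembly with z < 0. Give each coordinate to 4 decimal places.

(-0.1217, 0.0441, -0.3736)

arm 1 at φ=0.0°: e+L cos θ1 = 0.1811;  O1 = (0.1811, 0.0000, -0.1159)
φ2=120.0°: virtual centre (-0.1341, 0.2322, -0.0208), radius l
arm 3 at φ=240.0°: e+L cos θ3 = 0.2483;  O3 = (-0.1241, -0.2150, -0.0688)
subtract pairs → two planes through P
plane₁₂: -0.6303x+0.4645y+0.1902z = 0.0261
Cramer: x(z) = -0.0372+0.2263z;  y(z) = 0.0058-0.1023z
into |P−O₁|² = l²: 1.0617z² + 0.1319z + -0.0989 = 0;  Δ = 0.4374;  z = -0.3736 or 0.2494 → z<0 root = -0.3736
x = -0.1217, y = 0.0441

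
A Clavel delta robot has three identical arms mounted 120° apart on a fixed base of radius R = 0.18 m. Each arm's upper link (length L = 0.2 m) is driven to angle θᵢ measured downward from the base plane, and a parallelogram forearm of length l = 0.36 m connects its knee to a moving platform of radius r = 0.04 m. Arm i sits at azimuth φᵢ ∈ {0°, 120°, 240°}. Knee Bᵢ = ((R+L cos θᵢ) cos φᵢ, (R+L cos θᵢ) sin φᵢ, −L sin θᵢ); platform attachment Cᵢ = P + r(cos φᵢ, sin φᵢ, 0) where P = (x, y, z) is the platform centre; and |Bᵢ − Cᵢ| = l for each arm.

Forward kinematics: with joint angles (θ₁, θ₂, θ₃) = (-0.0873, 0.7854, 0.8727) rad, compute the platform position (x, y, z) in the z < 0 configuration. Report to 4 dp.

(0.1083, 0.0116, -0.2585)

φ1=0.0°: virtual centre (0.3392, 0.0000, 0.0174), radius l
φ2=120.0°: virtual centre (-0.1407, 0.2437, -0.1414), radius l
centre 3 = (0.2686·cos240.0°, 0.2686·sin240.0°, -0.1532) = (-0.1343, -0.2326, -0.1532)
eliminate P² terms by subtracting sphere 1 from 2 and 3
plane₁₂: -0.9599x+0.4874y+-0.3177z = -0.0162
Cramer: x(z) = 0.0189-0.3459z;  y(z) = 0.0040-0.0294z
sphere 1 gives Az²+Bz+C=0 with A=1.1205, B=0.1865, C=-0.0267;  B²−4AC=0.1543;  roots -0.2585, 0.0921;  negative root z = -0.2585
x = 0.1083, y = 0.0116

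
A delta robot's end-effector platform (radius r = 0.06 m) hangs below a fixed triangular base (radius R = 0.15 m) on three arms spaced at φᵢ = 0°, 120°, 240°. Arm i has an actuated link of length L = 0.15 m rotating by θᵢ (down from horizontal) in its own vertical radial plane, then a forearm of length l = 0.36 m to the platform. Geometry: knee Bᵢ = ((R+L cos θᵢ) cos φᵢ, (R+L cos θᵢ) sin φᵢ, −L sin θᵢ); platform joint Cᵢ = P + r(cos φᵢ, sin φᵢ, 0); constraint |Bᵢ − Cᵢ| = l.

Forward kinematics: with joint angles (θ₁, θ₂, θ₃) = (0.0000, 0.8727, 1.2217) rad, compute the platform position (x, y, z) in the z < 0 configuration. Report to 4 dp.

S1 = (0.2400·cos0.0°, 0.2400·sin0.0°, 0.0000) = (0.2400, 0.0000, 0.0000)
φ2=120.0°: virtual centre (-0.0932, 0.1614, -0.1149), radius l
arm 3 at φ=240.0°: (R−r)+L cos θ3 = 0.1413;  S3 = (-0.0707, -0.1224, -0.1410)
subtract pairs → two planes through P
linear system: -0.6664x+0.3229y = -0.0096−-0.2298z; -0.6213x+-0.2448y = -0.0178−-0.2819z
Cramer: x(z) = 0.0223-0.4049z;  y(z) = 0.0161-0.1239z
into |P−S₁|² = l²: 1.1793z² + 0.1723z + -0.0819 = 0;  Δ = 0.4162;  z = -0.3466 or 0.2005 → z<0 root = -0.3466
x = 0.1626, y = 0.0590

(0.1626, 0.0590, -0.3466)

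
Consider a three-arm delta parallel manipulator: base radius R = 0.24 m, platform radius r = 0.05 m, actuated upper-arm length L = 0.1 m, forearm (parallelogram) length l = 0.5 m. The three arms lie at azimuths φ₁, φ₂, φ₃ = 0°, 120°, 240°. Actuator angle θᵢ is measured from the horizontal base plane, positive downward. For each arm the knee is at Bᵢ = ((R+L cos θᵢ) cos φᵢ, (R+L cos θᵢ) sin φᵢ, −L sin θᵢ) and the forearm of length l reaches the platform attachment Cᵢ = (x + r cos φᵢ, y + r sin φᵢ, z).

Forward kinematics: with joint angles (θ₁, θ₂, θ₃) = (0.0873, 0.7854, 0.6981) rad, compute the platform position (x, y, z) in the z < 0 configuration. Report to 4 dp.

(0.0760, -0.0094, -0.4607)

φ1=0.0°: virtual centre (0.2896, 0.0000, -0.0087), radius l
centre 2 = (0.2607·cos120.0°, 0.2607·sin120.0°, -0.0707) = (-0.1304, 0.2258, -0.0707)
φ3=240.0°: virtual centre (-0.1333, -0.2309, -0.0643), radius l
eliminate P² terms by subtracting sphere 1 from 2 and 3
[-0.8399 0.4516 -0.1240]·P = -0.0110;  [-0.8458 -0.4618 -0.1111]·P = -0.0087
Cramer: x(z) = 0.0117-0.1395z;  y(z) = -0.0025+0.0150z
into |P−centre ₁|² = l²: 1.0197z² + 0.0949z + -0.1727 = 0;  Δ = 0.7134;  z = -0.4607 or 0.3676 → z<0 root = -0.4607
x = 0.0760, y = -0.0094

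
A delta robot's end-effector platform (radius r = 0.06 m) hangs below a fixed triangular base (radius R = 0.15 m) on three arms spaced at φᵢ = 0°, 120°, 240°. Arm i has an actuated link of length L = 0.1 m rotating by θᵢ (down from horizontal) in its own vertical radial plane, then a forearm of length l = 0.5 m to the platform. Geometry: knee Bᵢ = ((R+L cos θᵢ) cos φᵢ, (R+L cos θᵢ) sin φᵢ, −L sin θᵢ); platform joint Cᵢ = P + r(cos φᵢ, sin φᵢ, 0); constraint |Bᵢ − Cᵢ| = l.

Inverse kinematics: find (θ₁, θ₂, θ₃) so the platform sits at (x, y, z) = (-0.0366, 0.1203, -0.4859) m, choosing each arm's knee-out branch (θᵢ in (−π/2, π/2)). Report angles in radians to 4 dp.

arm 1 (φ=0.0°): x'=-0.0366, y'=0.1203
  e−x'=0.1266;  (l²−L²−(e−x')²−y'²−z²)/2L = -0.1330
  √(A²+B²)=0.5021;  θ1 = -1.3159+1.8389 ≈ 0.5229
arm 2 (φ=120.0°): x'=0.1225, y'=-0.0285
  e−x'=-0.0325;  (l²−L²−(e−x')²−y'²−z²)/2L = 0.0102
  γ=atan2(-0.4859,-0.0325)=-1.6375;  ψ=arccos(0.0209)=1.5499;  θ2=γ+ψ≈-0.0877
arm 3 (φ=240.0°): x'=-0.0859, y'=-0.0918
  A=0.1759, B=-0.4859, C=(l²−L²−A²−y'²−z²)/(2L)=-0.1773
  θ3 = atan2(B,A) + arccos(C/0.5168) = 0.6976

θ₁ = 0.5229, θ₂ = -0.0877, θ₃ = 0.6976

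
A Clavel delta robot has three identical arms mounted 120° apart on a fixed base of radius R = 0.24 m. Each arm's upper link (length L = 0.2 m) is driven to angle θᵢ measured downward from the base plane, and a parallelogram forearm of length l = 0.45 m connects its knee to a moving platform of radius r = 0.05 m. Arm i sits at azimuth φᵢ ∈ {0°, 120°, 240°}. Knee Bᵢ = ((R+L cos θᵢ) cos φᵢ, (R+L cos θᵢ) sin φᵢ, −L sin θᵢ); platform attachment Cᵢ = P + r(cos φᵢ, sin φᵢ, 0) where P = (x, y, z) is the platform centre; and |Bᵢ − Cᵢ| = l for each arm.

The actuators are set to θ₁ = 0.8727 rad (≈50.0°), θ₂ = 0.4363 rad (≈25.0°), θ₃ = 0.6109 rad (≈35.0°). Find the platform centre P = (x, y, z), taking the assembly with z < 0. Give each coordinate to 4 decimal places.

(-0.0589, 0.0236, -0.3970)

centre 1 = (0.3186·cos0.0°, 0.3186·sin0.0°, -0.1532) = (0.3186, 0.0000, -0.1532)
centre 2 = (0.3713·cos120.0°, 0.3713·sin120.0°, -0.0845) = (-0.1856, 0.3215, -0.0845)
centre 3 = (0.3538·cos240.0°, 0.3538·sin240.0°, -0.1147) = (-0.1769, -0.3064, -0.1147)
subtract pairs → two planes through P
[-1.0084 0.6430 0.1374]·P = 0.0200;  [-0.9909 -0.6128 0.0770]·P = 0.0134
det = 1.2552;  x = -0.0166+0.1065z,  y = 0.0050+-0.0466z
sphere 1 gives Az²+Bz+C=0 with A=1.0135, B=0.2345, C=-0.0666;  B²−4AC=0.3252;  roots -0.3970, 0.1656;  negative root z = -0.3970
x = -0.0589, y = 0.0236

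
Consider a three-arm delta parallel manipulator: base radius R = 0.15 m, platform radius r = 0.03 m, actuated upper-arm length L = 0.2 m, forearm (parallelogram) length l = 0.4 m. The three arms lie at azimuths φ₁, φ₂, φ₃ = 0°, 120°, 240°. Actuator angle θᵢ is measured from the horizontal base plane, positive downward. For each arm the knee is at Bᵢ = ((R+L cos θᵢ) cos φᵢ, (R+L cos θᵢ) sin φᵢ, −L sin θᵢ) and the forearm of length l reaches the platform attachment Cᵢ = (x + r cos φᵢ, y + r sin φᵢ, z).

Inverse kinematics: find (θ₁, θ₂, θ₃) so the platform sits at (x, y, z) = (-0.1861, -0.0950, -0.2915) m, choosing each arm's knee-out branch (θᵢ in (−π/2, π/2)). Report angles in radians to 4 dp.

θ₁ = 1.2218, θ₂ = 0.5234, θ₃ = -0.3487

φ1=0.0° → target in arm frame (-0.1861, -0.0950)
  e−x'=0.3061;  (l²−L²−(e−x')²−y'²−z²)/2L = -0.1692
  γ=atan2(-0.2915,0.3061)=-0.7610;  ψ=arccos(-0.4004)=1.9827;  θ1=γ+ψ≈1.2218
φ2=120.0° → target in arm frame (0.0108, 0.2087)
  A=0.1092, B=-0.2915, C=(l²−L²−A²−y'²−z²)/(2L)=-0.0511
  θ2 = atan2(B,A) + arccos(C/0.3113) = 0.5234
rotate P by −φ3: (0.1753, -0.1137, -0.2915)
  A=-0.0553, B=-0.2915, C=(l²−L²−A²−y'²−z²)/(2L)=0.0476
  γ=atan2(-0.2915,-0.0553)=-1.7584;  ψ=arccos(0.1605)=1.4096;  θ3=γ+ψ≈-0.3487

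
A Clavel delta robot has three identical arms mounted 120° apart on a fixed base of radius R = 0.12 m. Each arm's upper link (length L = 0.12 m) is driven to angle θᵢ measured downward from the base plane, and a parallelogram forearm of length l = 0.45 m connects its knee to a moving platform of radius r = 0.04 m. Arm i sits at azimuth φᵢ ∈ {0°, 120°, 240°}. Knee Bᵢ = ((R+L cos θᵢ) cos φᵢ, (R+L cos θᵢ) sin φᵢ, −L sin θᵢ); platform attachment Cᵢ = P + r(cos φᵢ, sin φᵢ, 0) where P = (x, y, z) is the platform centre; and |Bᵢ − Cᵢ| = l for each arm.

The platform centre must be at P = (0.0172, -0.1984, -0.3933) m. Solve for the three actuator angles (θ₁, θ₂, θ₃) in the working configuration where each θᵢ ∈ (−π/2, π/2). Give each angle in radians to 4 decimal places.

θ₁ = 0.2620, θ₂ = 0.9603, θ₃ = -0.3486

arm 1 (φ=0.0°): x'=0.0172, y'=-0.1984
  A cos θ + B sin θ = C:  0.0628·cos θ + -0.3933·sin θ = -0.0412
  γ=atan2(-0.3933,0.0628)=-1.4125;  ψ=arccos(-0.1035)=1.6745;  θ1=γ+ψ≈0.2620
rotate P by −φ2: (-0.1804, 0.0843, -0.3933)
  A=0.2604, B=-0.3933, C=(l²−L²−A²−y'²−z²)/(2L)=-0.1730
  θ2 = atan2(B,A) + arccos(C/0.4717) = 0.9603
arm 3 (φ=240.0°): x'=0.1632, y'=0.1141
  A=-0.0832, B=-0.3933, C=(l²−L²−A²−y'²−z²)/(2L)=0.0561
  θ3 = atan2(B,A) + arccos(C/0.4020) = -0.3486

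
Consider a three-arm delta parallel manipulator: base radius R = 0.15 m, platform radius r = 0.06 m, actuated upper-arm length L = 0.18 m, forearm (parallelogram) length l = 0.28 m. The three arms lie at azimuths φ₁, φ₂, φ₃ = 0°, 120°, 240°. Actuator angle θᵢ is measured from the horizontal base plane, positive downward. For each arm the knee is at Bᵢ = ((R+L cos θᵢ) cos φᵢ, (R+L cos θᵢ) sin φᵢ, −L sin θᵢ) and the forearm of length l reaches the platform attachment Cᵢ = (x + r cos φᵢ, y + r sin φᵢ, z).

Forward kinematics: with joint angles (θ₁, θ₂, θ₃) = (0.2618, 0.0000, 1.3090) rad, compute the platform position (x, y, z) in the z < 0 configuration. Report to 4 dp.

(0.0556, 0.1328, -0.1785)

φ1=0.0°: virtual centre (0.2639, 0.0000, -0.0466), radius l
arm 2 at φ=120.0°: (R−r)+L cos θ2 = 0.2700;  O2 = (-0.1350, 0.2338, 0.0000)
arm 3 at φ=240.0°: (R−r)+L cos θ3 = 0.1366;  O3 = (-0.0683, -0.1183, -0.1739)
|O₂|²−|O₁|² = 0.0011;  |O₃|²−|O₁|² = -0.0229
plane₁₂: -0.7977x+0.4677y+0.0932z = 0.0011
det = 0.4994;  x = 0.0209+-0.1942z,  y = 0.0381+-0.5306z
sphere 1 gives Az²+Bz+C=0 with A=1.3192, B=0.1472, C=-0.0158;  B²−4AC=0.1048;  roots -0.1785, 0.0669;  negative root z = -0.1785
x = 0.0556, y = 0.1328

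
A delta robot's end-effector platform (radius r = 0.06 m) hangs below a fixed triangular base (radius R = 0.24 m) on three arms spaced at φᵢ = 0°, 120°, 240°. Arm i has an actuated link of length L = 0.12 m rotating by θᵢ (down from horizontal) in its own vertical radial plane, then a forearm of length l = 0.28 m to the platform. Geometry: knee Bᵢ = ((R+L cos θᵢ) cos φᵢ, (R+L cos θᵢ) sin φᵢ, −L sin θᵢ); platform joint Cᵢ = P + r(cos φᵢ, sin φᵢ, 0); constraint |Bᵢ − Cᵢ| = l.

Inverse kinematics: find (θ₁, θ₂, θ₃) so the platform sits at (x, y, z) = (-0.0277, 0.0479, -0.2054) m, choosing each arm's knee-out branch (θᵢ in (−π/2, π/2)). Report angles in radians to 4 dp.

θ₁ = 1.1346, θ₂ = 0.4366, θ₃ = 1.1342

φ1=0.0° → target in arm frame (-0.0277, 0.0479)
  A cos θ + B sin θ = C:  0.2077·cos θ + -0.2054·sin θ = -0.0984
  θ1 = atan2(B,A) + arccos(C/0.2921) = 1.1346
rotate P by −φ2: (0.0553, 0.0000, -0.2054)
  A=0.1247, B=-0.2054, C=(l²−L²−A²−y'²−z²)/(2L)=0.0261
  γ=atan2(-0.2054,0.1247)=-1.0253;  ψ=arccos(0.1087)=1.4619;  θ2=γ+ψ≈0.4366
rotate P by −φ3: (-0.0276, -0.0479, -0.2054)
  A=0.2076, B=-0.2054, C=(l²−L²−A²−y'²−z²)/(2L)=-0.0983
  √(A²+B²)=0.2921;  θ3 = -0.7800+1.9142 ≈ 1.1342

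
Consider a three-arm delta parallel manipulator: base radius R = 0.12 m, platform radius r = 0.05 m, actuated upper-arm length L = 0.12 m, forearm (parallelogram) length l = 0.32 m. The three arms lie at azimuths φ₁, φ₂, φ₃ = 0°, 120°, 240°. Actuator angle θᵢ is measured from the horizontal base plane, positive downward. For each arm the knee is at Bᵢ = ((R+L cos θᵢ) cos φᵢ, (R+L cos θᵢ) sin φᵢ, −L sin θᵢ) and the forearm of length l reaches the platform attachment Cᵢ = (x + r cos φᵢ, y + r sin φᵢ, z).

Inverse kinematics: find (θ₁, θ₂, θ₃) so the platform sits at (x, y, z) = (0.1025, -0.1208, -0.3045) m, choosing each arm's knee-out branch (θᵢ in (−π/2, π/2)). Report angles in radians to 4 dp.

arm 1 (φ=0.0°): x'=0.1025, y'=-0.1208
  A cos θ + B sin θ = C:  -0.0325·cos θ + -0.3045·sin θ = -0.0849
  θ1 = atan2(B,A) + arccos(C/0.3062) = 0.1745
φ2=120.0° → target in arm frame (-0.1559, -0.0284)
  A=0.2259, B=-0.3045, C=(l²−L²−A²−y'²−z²)/(2L)=-0.2356
  θ2 = atan2(B,A) + arccos(C/0.3791) = 1.3087
φ3=240.0° → target in arm frame (0.0534, 0.1492)
  A=0.0166, B=-0.3045, C=(l²−L²−A²−y'²−z²)/(2L)=-0.1135
  θ3 = atan2(B,A) + arccos(C/0.3050) = 0.4361

θ₁ = 0.1745, θ₂ = 1.3087, θ₃ = 0.4361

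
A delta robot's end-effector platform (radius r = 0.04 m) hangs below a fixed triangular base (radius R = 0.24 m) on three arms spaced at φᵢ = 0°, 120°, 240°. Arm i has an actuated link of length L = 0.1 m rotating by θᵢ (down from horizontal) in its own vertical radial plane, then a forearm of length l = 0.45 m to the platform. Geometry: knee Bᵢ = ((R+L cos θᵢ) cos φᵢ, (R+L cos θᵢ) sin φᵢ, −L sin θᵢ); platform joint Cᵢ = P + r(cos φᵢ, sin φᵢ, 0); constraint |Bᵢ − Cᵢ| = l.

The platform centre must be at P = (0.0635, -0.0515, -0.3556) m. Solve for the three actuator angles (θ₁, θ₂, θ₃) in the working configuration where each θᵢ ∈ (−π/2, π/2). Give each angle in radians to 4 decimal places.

θ₁ = -0.2616, θ₂ = 0.7850, θ₃ = 0.1746

rotate P by −φ1: (0.0635, -0.0515, -0.3556)
  A=0.1365, B=-0.3556, C=(l²−L²−A²−y'²−z²)/(2L)=0.2238
  √(A²+B²)=0.3809;  θ1 = -1.2043+0.9427 ≈ -0.2616
arm 2 (φ=120.0°): x'=-0.0764, y'=-0.0292
  A cos θ + B sin θ = C:  0.2764·cos θ + -0.3556·sin θ = -0.0559
  γ=atan2(-0.3556,0.2764)=-0.9102;  ψ=arccos(-0.1241)=1.6952;  θ2=γ+ψ≈0.7850
rotate P by −φ3: (0.0129, 0.0807, -0.3556)
  A cos θ + B sin θ = C:  0.1871·cos θ + -0.3556·sin θ = 0.1225
  θ3 = atan2(B,A) + arccos(C/0.4018) = 0.1746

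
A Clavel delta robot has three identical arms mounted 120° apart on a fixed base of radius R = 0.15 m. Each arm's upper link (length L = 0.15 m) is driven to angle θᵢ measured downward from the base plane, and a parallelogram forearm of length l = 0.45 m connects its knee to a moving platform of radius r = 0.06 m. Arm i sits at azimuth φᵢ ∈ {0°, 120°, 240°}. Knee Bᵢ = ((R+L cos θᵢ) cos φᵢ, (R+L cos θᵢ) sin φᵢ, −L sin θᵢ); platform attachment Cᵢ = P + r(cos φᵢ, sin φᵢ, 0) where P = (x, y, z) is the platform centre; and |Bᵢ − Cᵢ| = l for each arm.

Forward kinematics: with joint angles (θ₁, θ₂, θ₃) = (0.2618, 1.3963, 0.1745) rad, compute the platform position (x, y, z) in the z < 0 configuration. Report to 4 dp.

φ1=0.0°: virtual centre (0.2349, 0.0000, -0.0388), radius l
φ2=120.0°: virtual centre (-0.0580, 0.1005, -0.1477), radius l
S3 = (0.2377·cos240.0°, 0.2377·sin240.0°, -0.0260) = (-0.1189, -0.2059, -0.0260)
|S₂|²−|S₁|² = -0.0214;  |S₃|²−|S₁|² = 0.0005
[-0.5858 0.2010 -0.2178]·P = -0.0214;  [-0.7075 -0.4117 0.0256]·P = 0.0005
Cramer: x(z) = 0.0227-0.2205z;  y(z) = -0.0403+0.4410z
sphere 1 gives Az²+Bz+C=0 with A=1.2431, B=0.1357, C=-0.1544;  B²−4AC=0.7859;  roots -0.4112, 0.3020;  negative root z = -0.4112
x = 0.1134, y = -0.2216

(0.1134, -0.2216, -0.4112)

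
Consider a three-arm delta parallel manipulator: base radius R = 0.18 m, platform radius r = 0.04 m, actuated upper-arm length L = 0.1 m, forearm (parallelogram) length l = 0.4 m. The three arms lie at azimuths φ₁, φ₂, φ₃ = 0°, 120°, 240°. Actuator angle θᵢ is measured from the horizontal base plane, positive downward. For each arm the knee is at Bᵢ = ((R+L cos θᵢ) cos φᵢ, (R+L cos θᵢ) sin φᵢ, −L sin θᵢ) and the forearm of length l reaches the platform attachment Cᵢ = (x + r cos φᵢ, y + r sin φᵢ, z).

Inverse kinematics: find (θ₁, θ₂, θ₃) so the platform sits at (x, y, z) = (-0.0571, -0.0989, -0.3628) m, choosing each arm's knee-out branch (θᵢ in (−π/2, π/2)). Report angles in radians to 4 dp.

θ₁ = 0.8728, θ₂ = 0.8728, θ₃ = -0.1749

φ1=0.0° → target in arm frame (-0.0571, -0.0989)
  A=0.1971, B=-0.3628, C=(l²−L²−A²−y'²−z²)/(2L)=-0.1513
  θ1 = atan2(B,A) + arccos(C/0.4129) = 0.8728
rotate P by −φ2: (-0.0571, 0.0989, -0.3628)
  e−x'=0.1971;  (l²−L²−(e−x')²−y'²−z²)/2L = -0.1513
  θ2 = atan2(B,A) + arccos(C/0.4129) = 0.8728
rotate P by −φ3: (0.1142, 0.0000, -0.3628)
  e−x'=0.0258;  (l²−L²−(e−x')²−y'²−z²)/2L = 0.0886
  √(A²+B²)=0.3637;  θ3 = -1.4998+1.3249 ≈ -0.1749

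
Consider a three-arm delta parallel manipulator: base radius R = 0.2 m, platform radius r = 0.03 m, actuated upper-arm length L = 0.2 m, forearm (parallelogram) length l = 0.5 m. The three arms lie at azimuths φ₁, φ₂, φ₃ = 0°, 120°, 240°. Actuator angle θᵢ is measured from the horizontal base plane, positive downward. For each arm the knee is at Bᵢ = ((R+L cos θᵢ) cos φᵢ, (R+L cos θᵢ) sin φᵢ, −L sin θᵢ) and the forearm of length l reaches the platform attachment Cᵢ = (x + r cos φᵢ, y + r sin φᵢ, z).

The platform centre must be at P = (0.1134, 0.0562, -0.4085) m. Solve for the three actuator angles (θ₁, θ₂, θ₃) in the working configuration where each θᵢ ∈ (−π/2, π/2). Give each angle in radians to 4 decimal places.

arm 1 (φ=0.0°): x'=0.1134, y'=0.0562
  e−x'=0.0566;  (l²−L²−(e−x')²−y'²−z²)/2L = 0.0919
  γ=atan2(-0.4085,0.0566)=-1.4331;  ψ=arccos(0.2229)=1.3460;  θ1=γ+ψ≈-0.0871
φ2=120.0° → target in arm frame (-0.0080, -0.1263)
  A=0.1780, B=-0.4085, C=(l²−L²−A²−y'²−z²)/(2L)=-0.0113
  θ2 = atan2(B,A) + arccos(C/0.4456) = 0.4364
φ3=240.0° → target in arm frame (-0.1054, 0.0701)
  A=0.2754, B=-0.4085, C=(l²−L²−A²−y'²−z²)/(2L)=-0.0940
  θ3 = atan2(B,A) + arccos(C/0.4926) = 0.7852

θ₁ = -0.0871, θ₂ = 0.4364, θ₃ = 0.7852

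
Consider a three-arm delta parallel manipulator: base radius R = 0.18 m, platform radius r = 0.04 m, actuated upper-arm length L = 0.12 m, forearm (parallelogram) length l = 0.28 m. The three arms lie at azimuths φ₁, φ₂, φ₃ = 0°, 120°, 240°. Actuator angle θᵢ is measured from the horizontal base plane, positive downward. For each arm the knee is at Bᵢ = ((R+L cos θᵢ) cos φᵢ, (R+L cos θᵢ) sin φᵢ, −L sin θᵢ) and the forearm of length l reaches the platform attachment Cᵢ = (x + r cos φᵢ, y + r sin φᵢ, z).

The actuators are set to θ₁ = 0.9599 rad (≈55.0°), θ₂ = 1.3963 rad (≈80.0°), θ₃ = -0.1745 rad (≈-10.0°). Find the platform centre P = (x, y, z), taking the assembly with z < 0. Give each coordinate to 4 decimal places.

arm 1 at φ=0.0°: ρ1 = 0.2088;  S1 = (0.2088, 0.0000, -0.0983)
arm 2 at φ=120.0°: ρ2 = 0.1608;  S2 = (-0.0804, 0.1393, -0.1182)
arm 3 at φ=240.0°: ρ3 = 0.2582;  S3 = (-0.1291, -0.2236, 0.0208)
subtract pairs → two planes through P
linear system: -0.5785x+0.2786y = -0.0134−-0.0398z; -0.6758x+-0.4472y = 0.0138−0.2383z
det = 0.4470;  x = 0.0048+0.1087z,  y = -0.0382+0.3685z
into |P−S₁|² = l²: 1.1476z² + 0.1241z + -0.0257 = 0;  Δ = 0.1332;  z = -0.2131 or 0.1050 → z<0 root = -0.2131
x = -0.0183, y = -0.1167

(-0.0183, -0.1167, -0.2131)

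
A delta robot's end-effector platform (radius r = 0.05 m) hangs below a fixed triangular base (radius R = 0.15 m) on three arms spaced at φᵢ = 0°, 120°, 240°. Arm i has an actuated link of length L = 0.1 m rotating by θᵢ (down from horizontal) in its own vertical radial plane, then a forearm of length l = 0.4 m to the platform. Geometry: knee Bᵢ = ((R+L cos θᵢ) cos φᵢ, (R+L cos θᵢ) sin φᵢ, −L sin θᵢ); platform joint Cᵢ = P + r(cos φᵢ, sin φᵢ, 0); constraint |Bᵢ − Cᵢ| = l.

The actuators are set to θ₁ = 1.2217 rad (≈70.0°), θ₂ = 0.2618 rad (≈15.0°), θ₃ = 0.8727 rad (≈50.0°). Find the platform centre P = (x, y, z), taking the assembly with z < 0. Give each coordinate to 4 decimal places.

(-0.0948, 0.0726, -0.4138)

arm 1 at φ=0.0°: ρ1 = 0.1342;  O1 = (0.1342, 0.0000, -0.0940)
arm 2 at φ=120.0°: ρ2 = 0.1966;  O2 = (-0.0983, 0.1703, -0.0259)
O3 = (0.1643·cos240.0°, 0.1643·sin240.0°, -0.0766) = (-0.0821, -0.1423, -0.0766)
eliminate P² terms by subtracting sphere 1 from 2 and 3
[-0.4650 0.3405 0.1362]·P = 0.0125;  [-0.4327 -0.2845 0.0347]·P = 0.0060
det = 0.2796;  x = -0.0200+0.1808z,  y = 0.0093+-0.1530z
quadratic in z: (1.0561)z²+(0.1293)z+(-0.1273)=0, √Δ=0.7446 → z ∈ {-0.4138, 0.2913}; z = -0.4138 (taking z<0)
x = -0.0948, y = 0.0726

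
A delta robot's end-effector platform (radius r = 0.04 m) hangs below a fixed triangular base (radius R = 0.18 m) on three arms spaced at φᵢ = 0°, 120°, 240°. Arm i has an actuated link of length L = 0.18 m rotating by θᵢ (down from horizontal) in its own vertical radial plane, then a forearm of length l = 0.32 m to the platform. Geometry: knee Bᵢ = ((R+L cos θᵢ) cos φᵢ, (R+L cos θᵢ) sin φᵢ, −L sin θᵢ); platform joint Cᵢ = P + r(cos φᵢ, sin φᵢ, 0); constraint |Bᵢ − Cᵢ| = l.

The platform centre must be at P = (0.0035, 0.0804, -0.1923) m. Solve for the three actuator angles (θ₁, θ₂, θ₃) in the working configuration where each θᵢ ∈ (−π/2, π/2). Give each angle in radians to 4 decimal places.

θ₁ = 0.5238, θ₂ = 0.0002, θ₃ = 0.9597

rotate P by −φ1: (0.0035, 0.0804, -0.1923)
  A cos θ + B sin θ = C:  0.1365·cos θ + -0.1923·sin θ = 0.0220
  θ1 = atan2(B,A) + arccos(C/0.2358) = 0.5238
φ2=120.0° → target in arm frame (0.0679, -0.0432)
  e−x'=0.0721;  (l²−L²−(e−x')²−y'²−z²)/2L = 0.0721
  θ2 = atan2(B,A) + arccos(C/0.2054) = 0.0002
φ3=240.0° → target in arm frame (-0.0714, -0.0372)
  A cos θ + B sin θ = C:  0.2114·cos θ + -0.1923·sin θ = -0.0362
  √(A²+B²)=0.2858;  θ3 = -0.7382+1.6979 ≈ 0.9597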